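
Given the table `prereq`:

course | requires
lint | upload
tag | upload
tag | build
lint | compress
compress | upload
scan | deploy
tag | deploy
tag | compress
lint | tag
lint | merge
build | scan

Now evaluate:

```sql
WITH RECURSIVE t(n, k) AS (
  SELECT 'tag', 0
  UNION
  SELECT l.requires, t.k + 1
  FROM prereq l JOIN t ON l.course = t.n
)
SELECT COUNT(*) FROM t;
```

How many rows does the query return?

Base: (tag, k=0).
Iteration 1: edges from {tag} -> (build, k=1), (compress, k=1), (deploy, k=1), (upload, k=1).
Iteration 2: edges from {build,compress,deploy,upload} -> (scan, k=2), (upload, k=2).
Iteration 3: edges from {scan,upload} -> (deploy, k=3).
Iteration 4: no outgoing edges from {deploy}; recursion stops.
Total rows emitted: 8.

8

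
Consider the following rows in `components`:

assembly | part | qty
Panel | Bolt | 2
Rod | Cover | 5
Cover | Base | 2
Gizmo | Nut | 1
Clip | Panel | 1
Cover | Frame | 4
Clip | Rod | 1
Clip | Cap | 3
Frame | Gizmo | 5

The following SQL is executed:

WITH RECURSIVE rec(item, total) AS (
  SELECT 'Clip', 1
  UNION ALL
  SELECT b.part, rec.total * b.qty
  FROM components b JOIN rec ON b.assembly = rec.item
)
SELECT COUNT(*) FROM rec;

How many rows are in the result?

Base: (Clip, total=1).
Iteration 1: components of {Clip} -> Cap = 1*3 = 3, Panel = 1*1 = 1, Rod = 1*1 = 1.
Iteration 2: components of {Cap,Panel,Rod} -> Bolt = 1*2 = 2, Cover = 1*5 = 5.
Iteration 3: components of {Bolt,Cover} -> Base = 5*2 = 10, Frame = 5*4 = 20.
Iteration 4: components of {Base,Frame} -> Gizmo = 20*5 = 100.
Iteration 5: components of {Gizmo} -> Nut = 100*1 = 100.
Iteration 6: no further components; recursion stops.
Total rows emitted: 10.

10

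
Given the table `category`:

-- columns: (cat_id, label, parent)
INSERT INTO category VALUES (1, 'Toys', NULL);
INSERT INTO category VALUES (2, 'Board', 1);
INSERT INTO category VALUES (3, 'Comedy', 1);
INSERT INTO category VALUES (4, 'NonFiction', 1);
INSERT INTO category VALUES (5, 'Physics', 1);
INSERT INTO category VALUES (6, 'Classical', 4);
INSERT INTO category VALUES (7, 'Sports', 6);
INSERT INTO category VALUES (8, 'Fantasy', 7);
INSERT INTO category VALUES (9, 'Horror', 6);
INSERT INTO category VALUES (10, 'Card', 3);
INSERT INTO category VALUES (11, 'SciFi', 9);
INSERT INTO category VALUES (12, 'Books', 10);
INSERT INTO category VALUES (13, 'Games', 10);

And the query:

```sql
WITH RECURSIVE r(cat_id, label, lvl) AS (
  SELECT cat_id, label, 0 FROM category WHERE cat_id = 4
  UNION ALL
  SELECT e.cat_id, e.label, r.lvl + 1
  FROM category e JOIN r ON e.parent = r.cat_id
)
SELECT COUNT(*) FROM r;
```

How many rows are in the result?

6

Base: cat_id=4 (NonFiction) at lvl 0.
Iteration 1: rows with parent in {4} -> Classical (id 6, lvl 1).
Iteration 2: rows with parent in {6} -> Sports (id 7, lvl 2), Horror (id 9, lvl 2).
Iteration 3: rows with parent in {7,9} -> Fantasy (id 8, lvl 3), SciFi (id 11, lvl 3).
Iteration 4: no rows with parent in {8,11}; recursion stops.
Total rows emitted: 6.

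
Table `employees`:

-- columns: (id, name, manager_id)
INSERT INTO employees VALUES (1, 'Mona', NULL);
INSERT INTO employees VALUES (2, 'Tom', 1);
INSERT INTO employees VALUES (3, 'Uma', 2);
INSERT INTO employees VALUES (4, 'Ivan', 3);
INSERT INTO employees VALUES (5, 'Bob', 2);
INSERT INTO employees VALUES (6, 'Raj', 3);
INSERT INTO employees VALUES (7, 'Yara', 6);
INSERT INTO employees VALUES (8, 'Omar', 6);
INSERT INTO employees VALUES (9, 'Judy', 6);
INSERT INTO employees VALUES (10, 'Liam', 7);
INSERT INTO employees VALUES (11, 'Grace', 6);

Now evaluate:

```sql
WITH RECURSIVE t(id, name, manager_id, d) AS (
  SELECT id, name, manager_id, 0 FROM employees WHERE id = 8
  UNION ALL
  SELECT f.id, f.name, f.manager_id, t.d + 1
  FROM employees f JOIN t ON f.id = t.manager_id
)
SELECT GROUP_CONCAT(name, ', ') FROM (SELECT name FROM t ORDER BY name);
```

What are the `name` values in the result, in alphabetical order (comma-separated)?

Base: id=8 (Omar), manager_id=6, d 0.
Iteration 1: join on id=6 -> Raj (id 6, manager_id=3, d 1).
Iteration 2: join on id=3 -> Uma (id 3, manager_id=2, d 2).
Iteration 3: join on id=2 -> Tom (id 2, manager_id=1, d 3).
Iteration 4: join on id=1 -> Mona (id 1, manager_id=NULL, d 4).
Iteration 5: manager_id is NULL; no match; recursion stops.

Mona, Omar, Raj, Tom, Uma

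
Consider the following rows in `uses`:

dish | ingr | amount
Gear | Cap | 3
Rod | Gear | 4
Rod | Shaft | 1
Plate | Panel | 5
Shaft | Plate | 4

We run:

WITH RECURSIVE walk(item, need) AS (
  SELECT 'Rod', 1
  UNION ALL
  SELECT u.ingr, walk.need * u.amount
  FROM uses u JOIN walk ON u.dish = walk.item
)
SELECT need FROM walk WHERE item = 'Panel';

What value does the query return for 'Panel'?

20

Base: (Rod, need=1).
Iteration 1: components of {Rod} -> Gear = 1*4 = 4, Shaft = 1*1 = 1.
Iteration 2: components of {Gear,Shaft} -> Cap = 4*3 = 12, Plate = 1*4 = 4.
Iteration 3: components of {Cap,Plate} -> Panel = 4*5 = 20.
Iteration 4: no further components; recursion stops.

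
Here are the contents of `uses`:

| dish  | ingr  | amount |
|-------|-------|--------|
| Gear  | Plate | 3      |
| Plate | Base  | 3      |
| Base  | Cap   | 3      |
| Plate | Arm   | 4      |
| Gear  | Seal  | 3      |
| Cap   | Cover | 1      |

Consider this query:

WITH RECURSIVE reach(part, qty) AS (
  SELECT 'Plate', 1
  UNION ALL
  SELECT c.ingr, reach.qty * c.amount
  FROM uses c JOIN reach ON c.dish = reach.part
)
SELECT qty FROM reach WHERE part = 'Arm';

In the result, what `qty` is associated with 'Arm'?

4

Base: (Plate, qty=1).
Iteration 1: components of {Plate} -> Arm = 1*4 = 4, Base = 1*3 = 3.
Iteration 2: components of {Arm,Base} -> Cap = 3*3 = 9.
Iteration 3: components of {Cap} -> Cover = 9*1 = 9.
Iteration 4: no further components; recursion stops.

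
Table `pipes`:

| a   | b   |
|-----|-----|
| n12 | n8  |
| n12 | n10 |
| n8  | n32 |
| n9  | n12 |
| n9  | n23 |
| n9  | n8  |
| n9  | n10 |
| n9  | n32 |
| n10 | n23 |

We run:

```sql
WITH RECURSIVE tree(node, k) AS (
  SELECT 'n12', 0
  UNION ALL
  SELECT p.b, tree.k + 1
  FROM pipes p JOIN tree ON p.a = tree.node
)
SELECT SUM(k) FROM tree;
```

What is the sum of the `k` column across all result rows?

6

Base: (n12, k=0).
Iteration 1: edges from {n12} -> (n10, k=1), (n8, k=1).
Iteration 2: edges from {n10,n8} -> (n23, k=2), (n32, k=2).
Iteration 3: no outgoing edges from {n23,n32}; recursion stops.
SUM(k) = 0 + 1 + 1 + 2 + 2 = 6.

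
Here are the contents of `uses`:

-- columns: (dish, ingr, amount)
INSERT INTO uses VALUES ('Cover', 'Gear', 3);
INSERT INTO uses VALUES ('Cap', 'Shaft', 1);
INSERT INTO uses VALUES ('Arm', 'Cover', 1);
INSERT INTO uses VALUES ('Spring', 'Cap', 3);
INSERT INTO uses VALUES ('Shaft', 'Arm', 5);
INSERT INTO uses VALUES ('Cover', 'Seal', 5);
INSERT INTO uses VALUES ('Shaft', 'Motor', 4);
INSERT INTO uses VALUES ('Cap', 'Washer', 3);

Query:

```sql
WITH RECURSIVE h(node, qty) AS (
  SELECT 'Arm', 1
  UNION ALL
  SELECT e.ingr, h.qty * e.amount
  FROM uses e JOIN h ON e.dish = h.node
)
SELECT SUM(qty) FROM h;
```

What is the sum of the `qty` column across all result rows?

10

Base: (Arm, qty=1).
Iteration 1: components of {Arm} -> Cover = 1*1 = 1.
Iteration 2: components of {Cover} -> Gear = 1*3 = 3, Seal = 1*5 = 5.
Iteration 3: no further components; recursion stops.
SUM(qty) = 1 + 1 + 3 + 5 = 10.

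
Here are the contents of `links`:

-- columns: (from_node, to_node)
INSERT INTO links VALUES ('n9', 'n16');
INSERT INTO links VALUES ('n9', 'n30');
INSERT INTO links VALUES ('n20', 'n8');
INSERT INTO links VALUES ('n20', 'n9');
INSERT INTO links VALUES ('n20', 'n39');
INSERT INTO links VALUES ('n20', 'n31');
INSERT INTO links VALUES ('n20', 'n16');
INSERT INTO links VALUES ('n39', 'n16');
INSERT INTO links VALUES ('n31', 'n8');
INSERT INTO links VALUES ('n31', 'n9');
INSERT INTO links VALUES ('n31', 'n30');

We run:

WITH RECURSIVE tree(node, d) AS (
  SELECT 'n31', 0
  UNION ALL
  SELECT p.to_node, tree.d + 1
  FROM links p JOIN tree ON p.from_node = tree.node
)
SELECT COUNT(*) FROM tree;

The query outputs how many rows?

Base: (n31, d=0).
Iteration 1: edges from {n31} -> (n30, d=1), (n8, d=1), (n9, d=1).
Iteration 2: edges from {n30,n8,n9} -> (n16, d=2), (n30, d=2).
Iteration 3: no outgoing edges from {n16,n30}; recursion stops.
Total rows emitted: 6.

6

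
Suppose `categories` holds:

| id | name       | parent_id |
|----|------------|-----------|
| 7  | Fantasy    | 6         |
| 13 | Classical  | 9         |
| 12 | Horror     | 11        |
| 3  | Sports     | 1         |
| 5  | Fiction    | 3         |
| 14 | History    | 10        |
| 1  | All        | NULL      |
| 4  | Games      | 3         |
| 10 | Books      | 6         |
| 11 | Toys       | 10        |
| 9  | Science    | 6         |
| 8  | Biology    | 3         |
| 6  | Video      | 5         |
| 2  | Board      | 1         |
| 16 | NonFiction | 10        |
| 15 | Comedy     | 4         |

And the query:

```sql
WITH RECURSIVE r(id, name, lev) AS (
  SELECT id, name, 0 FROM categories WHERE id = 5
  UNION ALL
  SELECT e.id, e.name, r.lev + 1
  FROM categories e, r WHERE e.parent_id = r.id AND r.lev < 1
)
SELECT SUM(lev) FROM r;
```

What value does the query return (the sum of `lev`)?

1

Base: id=5 (Fiction) at lev 0.
Iteration 1: rows with parent_id in {5} -> Video (id 6, lev 1).
Iteration 2: lev < 1 fails for all current rows; recursion stops.
SUM(lev) = 0 + 1 = 1.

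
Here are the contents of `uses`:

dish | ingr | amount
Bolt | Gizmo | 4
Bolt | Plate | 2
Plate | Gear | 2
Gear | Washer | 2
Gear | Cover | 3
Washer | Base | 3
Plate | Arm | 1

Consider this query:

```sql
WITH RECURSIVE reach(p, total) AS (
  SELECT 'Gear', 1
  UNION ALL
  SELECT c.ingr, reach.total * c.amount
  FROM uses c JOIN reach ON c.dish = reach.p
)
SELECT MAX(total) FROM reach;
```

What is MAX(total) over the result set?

6

Base: (Gear, total=1).
Iteration 1: components of {Gear} -> Cover = 1*3 = 3, Washer = 1*2 = 2.
Iteration 2: components of {Cover,Washer} -> Base = 2*3 = 6.
Iteration 3: no further components; recursion stops.
total values: 1, 2, 3, 6; the maximum is 6.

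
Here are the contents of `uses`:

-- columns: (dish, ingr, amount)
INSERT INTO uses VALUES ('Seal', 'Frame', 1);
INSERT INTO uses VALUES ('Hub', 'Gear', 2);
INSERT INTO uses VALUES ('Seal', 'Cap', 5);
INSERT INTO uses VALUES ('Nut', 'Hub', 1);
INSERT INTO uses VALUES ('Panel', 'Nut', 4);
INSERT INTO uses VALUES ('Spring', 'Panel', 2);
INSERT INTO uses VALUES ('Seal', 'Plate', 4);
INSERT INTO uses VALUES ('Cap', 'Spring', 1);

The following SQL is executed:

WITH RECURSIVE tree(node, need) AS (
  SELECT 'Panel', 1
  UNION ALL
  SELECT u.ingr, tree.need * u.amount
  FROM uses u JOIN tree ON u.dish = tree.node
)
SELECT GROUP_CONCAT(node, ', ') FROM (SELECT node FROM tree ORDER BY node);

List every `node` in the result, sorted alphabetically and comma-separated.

Gear, Hub, Nut, Panel

Base: (Panel, need=1).
Iteration 1: components of {Panel} -> Nut = 1*4 = 4.
Iteration 2: components of {Nut} -> Hub = 4*1 = 4.
Iteration 3: components of {Hub} -> Gear = 4*2 = 8.
Iteration 4: no further components; recursion stops.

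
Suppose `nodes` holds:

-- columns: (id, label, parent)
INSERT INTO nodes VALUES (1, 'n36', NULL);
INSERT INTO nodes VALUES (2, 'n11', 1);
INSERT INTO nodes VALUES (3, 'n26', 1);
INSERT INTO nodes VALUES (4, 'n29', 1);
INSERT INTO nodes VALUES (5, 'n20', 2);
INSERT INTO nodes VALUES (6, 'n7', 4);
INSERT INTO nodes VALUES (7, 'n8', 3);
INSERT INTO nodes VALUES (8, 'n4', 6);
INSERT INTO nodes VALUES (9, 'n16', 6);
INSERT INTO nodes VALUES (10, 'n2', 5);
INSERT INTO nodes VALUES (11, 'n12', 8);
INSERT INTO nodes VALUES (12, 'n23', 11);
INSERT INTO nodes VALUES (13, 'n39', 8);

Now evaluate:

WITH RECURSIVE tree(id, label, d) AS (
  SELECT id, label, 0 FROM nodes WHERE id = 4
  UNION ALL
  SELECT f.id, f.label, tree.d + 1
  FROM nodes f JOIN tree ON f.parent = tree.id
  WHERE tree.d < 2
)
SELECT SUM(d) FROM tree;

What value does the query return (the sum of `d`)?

5

Base: id=4 (n29) at d 0.
Iteration 1: rows with parent in {4} -> n7 (id 6, d 1).
Iteration 2: rows with parent in {6} -> n4 (id 8, d 2), n16 (id 9, d 2).
Iteration 3: d < 2 fails for all current rows; recursion stops.
SUM(d) = 0 + 1 + 2 + 2 = 5.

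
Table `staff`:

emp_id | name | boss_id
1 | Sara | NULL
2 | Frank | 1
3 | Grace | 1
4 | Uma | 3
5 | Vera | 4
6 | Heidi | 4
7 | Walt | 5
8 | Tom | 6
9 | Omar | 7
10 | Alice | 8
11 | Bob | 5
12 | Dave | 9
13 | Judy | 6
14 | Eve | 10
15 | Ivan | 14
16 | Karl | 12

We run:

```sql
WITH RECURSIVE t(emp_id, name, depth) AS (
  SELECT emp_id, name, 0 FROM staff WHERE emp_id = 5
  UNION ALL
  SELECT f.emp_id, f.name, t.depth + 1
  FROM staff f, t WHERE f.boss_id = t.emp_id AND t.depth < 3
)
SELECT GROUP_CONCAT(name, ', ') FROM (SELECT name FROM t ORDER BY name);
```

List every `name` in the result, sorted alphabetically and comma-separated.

Bob, Dave, Omar, Vera, Walt

Base: emp_id=5 (Vera) at depth 0.
Iteration 1: rows with boss_id in {5} -> Walt (id 7, depth 1), Bob (id 11, depth 1).
Iteration 2: rows with boss_id in {7,11} -> Omar (id 9, depth 2).
Iteration 3: rows with boss_id in {9} -> Dave (id 12, depth 3).
Iteration 4: depth < 3 fails for all current rows; recursion stops.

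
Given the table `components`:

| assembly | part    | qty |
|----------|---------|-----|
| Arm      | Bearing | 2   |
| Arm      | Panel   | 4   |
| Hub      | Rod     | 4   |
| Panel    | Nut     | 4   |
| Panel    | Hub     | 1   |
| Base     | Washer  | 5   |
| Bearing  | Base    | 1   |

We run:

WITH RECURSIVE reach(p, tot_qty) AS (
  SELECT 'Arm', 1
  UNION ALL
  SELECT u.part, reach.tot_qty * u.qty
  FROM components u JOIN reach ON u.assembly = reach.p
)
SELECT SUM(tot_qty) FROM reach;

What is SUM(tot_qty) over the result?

Base: (Arm, tot_qty=1).
Iteration 1: components of {Arm} -> Bearing = 1*2 = 2, Panel = 1*4 = 4.
Iteration 2: components of {Bearing,Panel} -> Base = 2*1 = 2, Hub = 4*1 = 4, Nut = 4*4 = 16.
Iteration 3: components of {Base,Hub,Nut} -> Rod = 4*4 = 16, Washer = 2*5 = 10.
Iteration 4: no further components; recursion stops.
SUM(tot_qty) = 1 + 2 + 4 + 2 + 16 + 4 + 10 + 16 = 55.

55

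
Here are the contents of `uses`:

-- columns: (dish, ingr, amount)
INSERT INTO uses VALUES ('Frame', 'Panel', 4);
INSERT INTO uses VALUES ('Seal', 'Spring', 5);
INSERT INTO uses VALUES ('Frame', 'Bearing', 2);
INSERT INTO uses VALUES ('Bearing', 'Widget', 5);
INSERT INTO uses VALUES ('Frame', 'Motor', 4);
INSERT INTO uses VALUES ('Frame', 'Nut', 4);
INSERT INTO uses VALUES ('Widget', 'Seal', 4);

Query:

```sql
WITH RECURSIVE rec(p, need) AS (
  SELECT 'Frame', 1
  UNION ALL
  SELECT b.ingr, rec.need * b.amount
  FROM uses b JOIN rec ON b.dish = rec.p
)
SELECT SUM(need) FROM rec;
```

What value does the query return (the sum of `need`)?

Base: (Frame, need=1).
Iteration 1: components of {Frame} -> Bearing = 1*2 = 2, Motor = 1*4 = 4, Nut = 1*4 = 4, Panel = 1*4 = 4.
Iteration 2: components of {Bearing,Motor,Nut,Panel} -> Widget = 2*5 = 10.
Iteration 3: components of {Widget} -> Seal = 10*4 = 40.
Iteration 4: components of {Seal} -> Spring = 40*5 = 200.
Iteration 5: no further components; recursion stops.
SUM(need) = 1 + 2 + 4 + 4 + 4 + 10 + 40 + 200 = 265.

265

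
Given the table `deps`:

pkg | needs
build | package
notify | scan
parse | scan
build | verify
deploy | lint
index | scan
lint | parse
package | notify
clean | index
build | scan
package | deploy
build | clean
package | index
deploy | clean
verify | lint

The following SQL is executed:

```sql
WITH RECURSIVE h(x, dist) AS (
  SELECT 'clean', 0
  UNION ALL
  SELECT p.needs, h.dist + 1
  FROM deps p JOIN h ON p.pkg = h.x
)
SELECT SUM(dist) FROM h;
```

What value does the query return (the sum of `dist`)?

3

Base: (clean, dist=0).
Iteration 1: edges from {clean} -> (index, dist=1).
Iteration 2: edges from {index} -> (scan, dist=2).
Iteration 3: no outgoing edges from {scan}; recursion stops.
SUM(dist) = 0 + 1 + 2 = 3.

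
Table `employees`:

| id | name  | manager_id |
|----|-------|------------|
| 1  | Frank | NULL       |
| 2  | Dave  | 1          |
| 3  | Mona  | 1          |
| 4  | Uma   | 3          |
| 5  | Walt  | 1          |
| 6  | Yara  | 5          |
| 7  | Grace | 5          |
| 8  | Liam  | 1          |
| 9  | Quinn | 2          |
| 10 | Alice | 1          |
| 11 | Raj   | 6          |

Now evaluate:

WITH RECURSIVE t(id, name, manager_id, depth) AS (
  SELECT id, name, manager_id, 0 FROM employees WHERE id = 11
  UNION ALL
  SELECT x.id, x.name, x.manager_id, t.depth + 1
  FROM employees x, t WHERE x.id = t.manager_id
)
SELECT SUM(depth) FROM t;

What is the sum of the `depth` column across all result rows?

Base: id=11 (Raj), manager_id=6, depth 0.
Iteration 1: join on id=6 -> Yara (id 6, manager_id=5, depth 1).
Iteration 2: join on id=5 -> Walt (id 5, manager_id=1, depth 2).
Iteration 3: join on id=1 -> Frank (id 1, manager_id=NULL, depth 3).
Iteration 4: manager_id is NULL; no match; recursion stops.
SUM(depth) = 0 + 1 + 2 + 3 = 6.

6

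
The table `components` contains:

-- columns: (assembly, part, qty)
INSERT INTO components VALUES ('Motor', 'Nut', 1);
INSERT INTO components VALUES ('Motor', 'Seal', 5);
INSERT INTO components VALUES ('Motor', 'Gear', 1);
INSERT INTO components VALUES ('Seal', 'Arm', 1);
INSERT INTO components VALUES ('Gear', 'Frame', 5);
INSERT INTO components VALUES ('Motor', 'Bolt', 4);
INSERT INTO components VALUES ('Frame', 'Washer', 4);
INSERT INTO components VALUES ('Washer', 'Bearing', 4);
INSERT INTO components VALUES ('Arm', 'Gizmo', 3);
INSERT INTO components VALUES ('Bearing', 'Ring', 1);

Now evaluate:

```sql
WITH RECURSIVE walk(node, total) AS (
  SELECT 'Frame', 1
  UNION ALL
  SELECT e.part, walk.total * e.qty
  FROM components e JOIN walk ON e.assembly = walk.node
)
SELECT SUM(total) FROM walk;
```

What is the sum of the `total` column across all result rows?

37

Base: (Frame, total=1).
Iteration 1: components of {Frame} -> Washer = 1*4 = 4.
Iteration 2: components of {Washer} -> Bearing = 4*4 = 16.
Iteration 3: components of {Bearing} -> Ring = 16*1 = 16.
Iteration 4: no further components; recursion stops.
SUM(total) = 1 + 4 + 16 + 16 = 37.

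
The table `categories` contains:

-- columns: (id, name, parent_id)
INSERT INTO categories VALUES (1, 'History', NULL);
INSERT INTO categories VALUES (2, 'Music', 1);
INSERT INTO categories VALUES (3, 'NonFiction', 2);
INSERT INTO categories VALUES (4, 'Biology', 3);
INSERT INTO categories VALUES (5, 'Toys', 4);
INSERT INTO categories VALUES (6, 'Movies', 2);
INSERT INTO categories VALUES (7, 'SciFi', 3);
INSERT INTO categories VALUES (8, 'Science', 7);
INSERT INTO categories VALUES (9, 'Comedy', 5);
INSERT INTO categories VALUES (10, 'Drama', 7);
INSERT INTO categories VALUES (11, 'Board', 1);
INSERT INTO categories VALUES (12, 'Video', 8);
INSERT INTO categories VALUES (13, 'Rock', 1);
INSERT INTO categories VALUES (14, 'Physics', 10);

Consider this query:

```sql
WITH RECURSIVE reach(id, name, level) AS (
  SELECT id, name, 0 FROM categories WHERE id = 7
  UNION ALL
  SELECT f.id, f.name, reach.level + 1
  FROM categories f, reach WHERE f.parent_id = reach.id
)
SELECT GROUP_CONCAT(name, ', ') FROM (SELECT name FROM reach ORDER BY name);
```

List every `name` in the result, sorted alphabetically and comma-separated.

Drama, Physics, SciFi, Science, Video

Base: id=7 (SciFi) at level 0.
Iteration 1: rows with parent_id in {7} -> Science (id 8, level 1), Drama (id 10, level 1).
Iteration 2: rows with parent_id in {8,10} -> Video (id 12, level 2), Physics (id 14, level 2).
Iteration 3: no rows with parent_id in {12,14}; recursion stops.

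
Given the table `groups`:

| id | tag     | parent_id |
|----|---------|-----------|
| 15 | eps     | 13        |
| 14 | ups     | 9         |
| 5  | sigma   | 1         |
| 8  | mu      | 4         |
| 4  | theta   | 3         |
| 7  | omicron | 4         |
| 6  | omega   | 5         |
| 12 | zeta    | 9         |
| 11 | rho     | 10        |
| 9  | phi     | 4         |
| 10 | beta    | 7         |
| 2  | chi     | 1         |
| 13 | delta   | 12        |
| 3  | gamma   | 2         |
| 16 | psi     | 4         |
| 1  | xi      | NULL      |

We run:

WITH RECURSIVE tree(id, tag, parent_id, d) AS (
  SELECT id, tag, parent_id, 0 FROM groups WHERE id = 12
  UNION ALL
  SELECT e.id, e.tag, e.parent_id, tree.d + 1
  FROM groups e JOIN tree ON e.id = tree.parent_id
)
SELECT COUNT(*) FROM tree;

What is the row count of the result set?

6

Base: id=12 (zeta), parent_id=9, d 0.
Iteration 1: join on id=9 -> phi (id 9, parent_id=4, d 1).
Iteration 2: join on id=4 -> theta (id 4, parent_id=3, d 2).
Iteration 3: join on id=3 -> gamma (id 3, parent_id=2, d 3).
Iteration 4: join on id=2 -> chi (id 2, parent_id=1, d 4).
Iteration 5: join on id=1 -> xi (id 1, parent_id=NULL, d 5).
Iteration 6: parent_id is NULL; no match; recursion stops.
Total rows emitted: 6.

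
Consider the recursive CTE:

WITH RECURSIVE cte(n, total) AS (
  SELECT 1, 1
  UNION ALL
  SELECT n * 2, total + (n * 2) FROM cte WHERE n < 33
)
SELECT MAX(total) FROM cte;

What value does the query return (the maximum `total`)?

Base: n=1, total=1.
Iteration 1: 1 < 33 holds -> n = 1 * 2 = 2, total = 1 + 2 = 3.
Iteration 2: 2 < 33 holds -> n = 2 * 2 = 4, total = 3 + 4 = 7.
Iteration 3: 4 < 33 holds -> n = 4 * 2 = 8, total = 7 + 8 = 15.
Iteration 4: 8 < 33 holds -> n = 8 * 2 = 16, total = 15 + 16 = 31.
Iteration 5: 16 < 33 holds -> n = 16 * 2 = 32, total = 31 + 32 = 63.
Iteration 6: 32 < 33 holds -> n = 32 * 2 = 64, total = 63 + 64 = 127.
Iteration 7: 64 < 33 fails; recursion stops.
total values: 1, 3, 7, 15, 31, 63, 127; the maximum is 127.

127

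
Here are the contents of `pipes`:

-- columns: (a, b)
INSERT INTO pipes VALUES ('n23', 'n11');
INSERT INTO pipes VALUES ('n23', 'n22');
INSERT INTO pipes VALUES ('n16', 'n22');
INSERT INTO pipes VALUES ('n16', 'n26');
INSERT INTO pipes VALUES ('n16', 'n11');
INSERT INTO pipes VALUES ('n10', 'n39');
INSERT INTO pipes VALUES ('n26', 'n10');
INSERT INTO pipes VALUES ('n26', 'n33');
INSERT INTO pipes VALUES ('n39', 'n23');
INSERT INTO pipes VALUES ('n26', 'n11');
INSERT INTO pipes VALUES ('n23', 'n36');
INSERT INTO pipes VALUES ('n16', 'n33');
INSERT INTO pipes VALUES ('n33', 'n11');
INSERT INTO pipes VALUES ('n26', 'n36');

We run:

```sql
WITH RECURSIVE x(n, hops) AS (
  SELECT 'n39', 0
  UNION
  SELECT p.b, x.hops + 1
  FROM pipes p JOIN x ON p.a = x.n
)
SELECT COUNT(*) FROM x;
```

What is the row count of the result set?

Base: (n39, hops=0).
Iteration 1: edges from {n39} -> (n23, hops=1).
Iteration 2: edges from {n23} -> (n11, hops=2), (n22, hops=2), (n36, hops=2).
Iteration 3: no outgoing edges from {n11,n22,n36}; recursion stops.
Total rows emitted: 5.

5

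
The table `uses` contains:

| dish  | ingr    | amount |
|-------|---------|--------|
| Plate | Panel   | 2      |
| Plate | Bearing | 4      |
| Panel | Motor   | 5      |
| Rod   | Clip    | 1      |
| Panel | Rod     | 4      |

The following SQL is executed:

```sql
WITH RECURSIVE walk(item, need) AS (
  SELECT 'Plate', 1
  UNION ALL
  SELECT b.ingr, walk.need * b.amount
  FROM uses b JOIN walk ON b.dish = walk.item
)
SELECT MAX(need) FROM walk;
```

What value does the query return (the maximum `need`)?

10

Base: (Plate, need=1).
Iteration 1: components of {Plate} -> Bearing = 1*4 = 4, Panel = 1*2 = 2.
Iteration 2: components of {Bearing,Panel} -> Motor = 2*5 = 10, Rod = 2*4 = 8.
Iteration 3: components of {Motor,Rod} -> Clip = 8*1 = 8.
Iteration 4: no further components; recursion stops.
need values: 1, 2, 4, 8, 10, 8; the maximum is 10.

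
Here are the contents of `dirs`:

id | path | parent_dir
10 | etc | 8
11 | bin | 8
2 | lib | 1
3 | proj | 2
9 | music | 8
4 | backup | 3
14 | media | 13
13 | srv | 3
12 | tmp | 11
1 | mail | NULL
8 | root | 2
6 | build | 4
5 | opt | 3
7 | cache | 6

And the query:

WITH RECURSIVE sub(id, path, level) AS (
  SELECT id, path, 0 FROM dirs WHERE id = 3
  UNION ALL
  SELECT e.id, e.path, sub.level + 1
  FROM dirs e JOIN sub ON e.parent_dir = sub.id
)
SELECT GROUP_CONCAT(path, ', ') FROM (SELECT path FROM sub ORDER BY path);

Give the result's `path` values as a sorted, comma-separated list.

Base: id=3 (proj) at level 0.
Iteration 1: rows with parent_dir in {3} -> backup (id 4, level 1), opt (id 5, level 1), srv (id 13, level 1).
Iteration 2: rows with parent_dir in {4,5,13} -> build (id 6, level 2), media (id 14, level 2).
Iteration 3: rows with parent_dir in {6,14} -> cache (id 7, level 3).
Iteration 4: no rows with parent_dir in {7}; recursion stops.

backup, build, cache, media, opt, proj, srv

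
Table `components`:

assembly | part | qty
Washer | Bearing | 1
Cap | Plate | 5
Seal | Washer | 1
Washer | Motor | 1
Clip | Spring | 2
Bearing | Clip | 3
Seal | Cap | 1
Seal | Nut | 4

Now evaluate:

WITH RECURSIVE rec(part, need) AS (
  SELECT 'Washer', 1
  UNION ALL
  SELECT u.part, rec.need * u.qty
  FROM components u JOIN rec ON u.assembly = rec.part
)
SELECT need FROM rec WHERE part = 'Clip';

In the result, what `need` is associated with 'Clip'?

Base: (Washer, need=1).
Iteration 1: components of {Washer} -> Bearing = 1*1 = 1, Motor = 1*1 = 1.
Iteration 2: components of {Bearing,Motor} -> Clip = 1*3 = 3.
Iteration 3: components of {Clip} -> Spring = 3*2 = 6.
Iteration 4: no further components; recursion stops.

3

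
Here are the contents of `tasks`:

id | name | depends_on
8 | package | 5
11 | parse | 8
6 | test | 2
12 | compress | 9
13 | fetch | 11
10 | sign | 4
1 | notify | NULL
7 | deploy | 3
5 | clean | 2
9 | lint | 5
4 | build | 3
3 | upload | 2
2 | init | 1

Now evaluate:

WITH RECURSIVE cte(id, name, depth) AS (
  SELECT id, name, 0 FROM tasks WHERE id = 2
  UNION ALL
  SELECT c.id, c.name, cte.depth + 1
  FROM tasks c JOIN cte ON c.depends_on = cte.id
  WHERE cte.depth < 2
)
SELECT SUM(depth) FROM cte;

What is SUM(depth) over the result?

11

Base: id=2 (init) at depth 0.
Iteration 1: rows with depends_on in {2} -> upload (id 3, depth 1), clean (id 5, depth 1), test (id 6, depth 1).
Iteration 2: rows with depends_on in {3,5,6} -> build (id 4, depth 2), deploy (id 7, depth 2), package (id 8, depth 2), lint (id 9, depth 2).
Iteration 3: depth < 2 fails for all current rows; recursion stops.
SUM(depth) = 0 + 1 + 1 + 1 + 2 + 2 + 2 + 2 = 11.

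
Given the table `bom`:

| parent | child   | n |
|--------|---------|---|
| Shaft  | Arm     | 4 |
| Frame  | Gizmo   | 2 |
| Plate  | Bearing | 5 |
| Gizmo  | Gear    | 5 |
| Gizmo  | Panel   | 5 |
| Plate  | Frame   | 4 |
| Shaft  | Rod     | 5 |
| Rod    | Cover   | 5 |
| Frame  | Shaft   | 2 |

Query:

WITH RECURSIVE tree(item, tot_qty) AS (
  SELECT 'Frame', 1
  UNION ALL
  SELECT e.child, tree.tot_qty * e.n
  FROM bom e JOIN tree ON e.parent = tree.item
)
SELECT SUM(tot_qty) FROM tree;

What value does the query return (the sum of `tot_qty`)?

Base: (Frame, tot_qty=1).
Iteration 1: components of {Frame} -> Gizmo = 1*2 = 2, Shaft = 1*2 = 2.
Iteration 2: components of {Gizmo,Shaft} -> Arm = 2*4 = 8, Gear = 2*5 = 10, Panel = 2*5 = 10, Rod = 2*5 = 10.
Iteration 3: components of {Arm,Gear,Panel,Rod} -> Cover = 10*5 = 50.
Iteration 4: no further components; recursion stops.
SUM(tot_qty) = 1 + 2 + 2 + 10 + 10 + 8 + 10 + 50 = 93.

93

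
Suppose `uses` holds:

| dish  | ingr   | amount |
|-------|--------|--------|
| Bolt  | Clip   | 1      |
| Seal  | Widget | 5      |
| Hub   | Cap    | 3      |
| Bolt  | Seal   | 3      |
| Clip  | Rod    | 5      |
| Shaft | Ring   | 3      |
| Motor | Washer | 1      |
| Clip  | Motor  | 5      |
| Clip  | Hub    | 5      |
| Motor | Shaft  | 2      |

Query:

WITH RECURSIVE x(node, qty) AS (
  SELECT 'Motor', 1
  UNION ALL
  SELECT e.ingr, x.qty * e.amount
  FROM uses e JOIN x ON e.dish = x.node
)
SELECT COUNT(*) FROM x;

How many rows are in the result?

4

Base: (Motor, qty=1).
Iteration 1: components of {Motor} -> Shaft = 1*2 = 2, Washer = 1*1 = 1.
Iteration 2: components of {Shaft,Washer} -> Ring = 2*3 = 6.
Iteration 3: no further components; recursion stops.
Total rows emitted: 4.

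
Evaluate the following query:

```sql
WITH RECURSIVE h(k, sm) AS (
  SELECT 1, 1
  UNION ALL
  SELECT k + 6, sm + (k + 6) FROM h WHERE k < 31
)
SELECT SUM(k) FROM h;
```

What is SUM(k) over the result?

Base: k=1, sm=1.
Iteration 1: 1 < 31 holds -> k = 1 + 6 = 7, sm = 1 + 7 = 8.
Iteration 2: 7 < 31 holds -> k = 7 + 6 = 13, sm = 8 + 13 = 21.
Iteration 3: 13 < 31 holds -> k = 13 + 6 = 19, sm = 21 + 19 = 40.
Iteration 4: 19 < 31 holds -> k = 19 + 6 = 25, sm = 40 + 25 = 65.
Iteration 5: 25 < 31 holds -> k = 25 + 6 = 31, sm = 65 + 31 = 96.
Iteration 6: 31 < 31 fails; recursion stops.
SUM(k) = 1 + 7 + 13 + 19 + 25 + 31 = 96.

96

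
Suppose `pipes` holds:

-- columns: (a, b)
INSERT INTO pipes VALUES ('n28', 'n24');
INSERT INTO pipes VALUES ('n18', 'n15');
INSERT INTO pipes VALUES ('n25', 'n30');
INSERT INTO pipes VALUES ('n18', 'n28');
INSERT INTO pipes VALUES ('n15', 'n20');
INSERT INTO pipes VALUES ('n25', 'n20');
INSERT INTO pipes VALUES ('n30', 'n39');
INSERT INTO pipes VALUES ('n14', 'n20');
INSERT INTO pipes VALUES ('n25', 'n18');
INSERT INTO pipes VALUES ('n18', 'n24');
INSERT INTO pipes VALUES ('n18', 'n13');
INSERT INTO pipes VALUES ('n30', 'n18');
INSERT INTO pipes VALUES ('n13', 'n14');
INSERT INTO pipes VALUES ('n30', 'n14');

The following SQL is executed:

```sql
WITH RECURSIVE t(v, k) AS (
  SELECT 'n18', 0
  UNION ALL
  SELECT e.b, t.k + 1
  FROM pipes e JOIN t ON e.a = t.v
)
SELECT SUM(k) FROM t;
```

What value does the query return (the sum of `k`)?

Base: (n18, k=0).
Iteration 1: edges from {n18} -> (n13, k=1), (n15, k=1), (n24, k=1), (n28, k=1).
Iteration 2: edges from {n13,n15,n24,n28} -> (n14, k=2), (n20, k=2), (n24, k=2).
Iteration 3: edges from {n14,n20,n24} -> (n20, k=3).
Iteration 4: no outgoing edges from {n20}; recursion stops.
SUM(k) = 0 + 1 + 1 + 1 + 1 + 2 + 2 + 2 + 3 = 13.

13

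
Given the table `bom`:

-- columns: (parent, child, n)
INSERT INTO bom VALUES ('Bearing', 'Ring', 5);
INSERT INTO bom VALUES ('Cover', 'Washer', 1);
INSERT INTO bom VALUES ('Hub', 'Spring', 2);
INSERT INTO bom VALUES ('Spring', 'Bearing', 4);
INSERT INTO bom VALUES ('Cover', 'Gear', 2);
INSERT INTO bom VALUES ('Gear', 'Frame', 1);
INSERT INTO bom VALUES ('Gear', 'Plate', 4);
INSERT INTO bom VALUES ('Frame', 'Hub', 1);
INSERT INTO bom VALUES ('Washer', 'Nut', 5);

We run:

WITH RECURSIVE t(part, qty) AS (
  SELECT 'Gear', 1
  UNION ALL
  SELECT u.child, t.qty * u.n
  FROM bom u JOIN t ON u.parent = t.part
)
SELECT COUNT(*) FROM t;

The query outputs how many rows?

Base: (Gear, qty=1).
Iteration 1: components of {Gear} -> Frame = 1*1 = 1, Plate = 1*4 = 4.
Iteration 2: components of {Frame,Plate} -> Hub = 1*1 = 1.
Iteration 3: components of {Hub} -> Spring = 1*2 = 2.
Iteration 4: components of {Spring} -> Bearing = 2*4 = 8.
Iteration 5: components of {Bearing} -> Ring = 8*5 = 40.
Iteration 6: no further components; recursion stops.
Total rows emitted: 7.

7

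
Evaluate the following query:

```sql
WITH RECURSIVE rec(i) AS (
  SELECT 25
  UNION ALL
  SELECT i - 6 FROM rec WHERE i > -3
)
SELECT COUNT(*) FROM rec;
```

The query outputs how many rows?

6

Base: i=25.
Iteration 1: 25 > -3 holds -> i = 25 - 6 = 19.
Iteration 2: 19 > -3 holds -> i = 19 - 6 = 13.
Iteration 3: 13 > -3 holds -> i = 13 - 6 = 7.
Iteration 4: 7 > -3 holds -> i = 7 - 6 = 1.
Iteration 5: 1 > -3 holds -> i = 1 - 6 = -5.
Iteration 6: -5 > -3 fails; recursion stops.
Total rows emitted: 6.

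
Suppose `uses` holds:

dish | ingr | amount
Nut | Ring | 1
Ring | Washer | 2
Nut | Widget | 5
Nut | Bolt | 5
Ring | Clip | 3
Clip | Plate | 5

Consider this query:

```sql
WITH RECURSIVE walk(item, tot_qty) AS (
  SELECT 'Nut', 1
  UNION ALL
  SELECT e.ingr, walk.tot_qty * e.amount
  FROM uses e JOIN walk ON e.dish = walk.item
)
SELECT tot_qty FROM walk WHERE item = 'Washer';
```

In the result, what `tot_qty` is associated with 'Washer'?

2

Base: (Nut, tot_qty=1).
Iteration 1: components of {Nut} -> Bolt = 1*5 = 5, Ring = 1*1 = 1, Widget = 1*5 = 5.
Iteration 2: components of {Bolt,Ring,Widget} -> Clip = 1*3 = 3, Washer = 1*2 = 2.
Iteration 3: components of {Clip,Washer} -> Plate = 3*5 = 15.
Iteration 4: no further components; recursion stops.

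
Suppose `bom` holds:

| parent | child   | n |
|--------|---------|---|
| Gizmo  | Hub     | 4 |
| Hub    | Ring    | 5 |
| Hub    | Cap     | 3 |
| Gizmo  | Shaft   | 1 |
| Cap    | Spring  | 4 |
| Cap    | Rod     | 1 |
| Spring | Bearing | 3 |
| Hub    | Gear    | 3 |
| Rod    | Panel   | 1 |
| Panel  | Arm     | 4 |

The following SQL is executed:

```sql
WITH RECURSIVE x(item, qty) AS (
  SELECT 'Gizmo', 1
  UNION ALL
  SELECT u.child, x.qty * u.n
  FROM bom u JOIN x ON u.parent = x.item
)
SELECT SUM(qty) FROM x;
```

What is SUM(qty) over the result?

314

Base: (Gizmo, qty=1).
Iteration 1: components of {Gizmo} -> Hub = 1*4 = 4, Shaft = 1*1 = 1.
Iteration 2: components of {Hub,Shaft} -> Cap = 4*3 = 12, Gear = 4*3 = 12, Ring = 4*5 = 20.
Iteration 3: components of {Cap,Gear,Ring} -> Rod = 12*1 = 12, Spring = 12*4 = 48.
Iteration 4: components of {Rod,Spring} -> Bearing = 48*3 = 144, Panel = 12*1 = 12.
Iteration 5: components of {Bearing,Panel} -> Arm = 12*4 = 48.
Iteration 6: no further components; recursion stops.
SUM(qty) = 1 + 4 + 1 + 20 + 12 + 12 + 48 + 12 + 144 + 12 + 48 = 314.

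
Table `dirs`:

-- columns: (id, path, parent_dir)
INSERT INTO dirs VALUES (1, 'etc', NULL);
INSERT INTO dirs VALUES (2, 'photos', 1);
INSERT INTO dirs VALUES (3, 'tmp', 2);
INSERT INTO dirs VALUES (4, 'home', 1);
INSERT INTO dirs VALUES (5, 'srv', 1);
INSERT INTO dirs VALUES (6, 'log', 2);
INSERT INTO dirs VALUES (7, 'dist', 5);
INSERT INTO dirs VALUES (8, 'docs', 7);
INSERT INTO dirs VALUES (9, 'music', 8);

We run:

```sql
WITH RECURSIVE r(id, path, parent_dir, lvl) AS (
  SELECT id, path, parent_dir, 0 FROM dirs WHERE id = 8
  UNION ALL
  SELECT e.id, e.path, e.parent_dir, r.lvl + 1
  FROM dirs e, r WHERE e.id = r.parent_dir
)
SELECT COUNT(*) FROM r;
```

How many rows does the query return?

Base: id=8 (docs), parent_dir=7, lvl 0.
Iteration 1: join on id=7 -> dist (id 7, parent_dir=5, lvl 1).
Iteration 2: join on id=5 -> srv (id 5, parent_dir=1, lvl 2).
Iteration 3: join on id=1 -> etc (id 1, parent_dir=NULL, lvl 3).
Iteration 4: parent_dir is NULL; no match; recursion stops.
Total rows emitted: 4.

4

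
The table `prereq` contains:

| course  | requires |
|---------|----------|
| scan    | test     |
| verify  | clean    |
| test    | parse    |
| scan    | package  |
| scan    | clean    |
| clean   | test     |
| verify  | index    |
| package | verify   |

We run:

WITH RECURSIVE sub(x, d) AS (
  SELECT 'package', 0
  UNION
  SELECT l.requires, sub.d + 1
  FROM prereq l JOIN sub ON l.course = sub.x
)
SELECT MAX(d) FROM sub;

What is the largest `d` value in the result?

Base: (package, d=0).
Iteration 1: edges from {package} -> (verify, d=1).
Iteration 2: edges from {verify} -> (clean, d=2), (index, d=2).
Iteration 3: edges from {clean,index} -> (test, d=3).
Iteration 4: edges from {test} -> (parse, d=4).
Iteration 5: no outgoing edges from {parse}; recursion stops.
d values: 0, 1, 2, 2, 3, 4; the maximum is 4.

4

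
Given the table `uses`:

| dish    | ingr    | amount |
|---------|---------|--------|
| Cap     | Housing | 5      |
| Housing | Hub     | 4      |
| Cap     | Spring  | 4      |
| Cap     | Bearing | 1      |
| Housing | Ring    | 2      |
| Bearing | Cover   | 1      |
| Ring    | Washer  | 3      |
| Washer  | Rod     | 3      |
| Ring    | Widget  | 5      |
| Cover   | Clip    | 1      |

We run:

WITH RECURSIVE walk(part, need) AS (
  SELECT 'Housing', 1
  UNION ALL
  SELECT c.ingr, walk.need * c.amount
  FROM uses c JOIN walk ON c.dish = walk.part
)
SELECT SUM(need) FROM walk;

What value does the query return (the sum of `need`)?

Base: (Housing, need=1).
Iteration 1: components of {Housing} -> Hub = 1*4 = 4, Ring = 1*2 = 2.
Iteration 2: components of {Hub,Ring} -> Washer = 2*3 = 6, Widget = 2*5 = 10.
Iteration 3: components of {Washer,Widget} -> Rod = 6*3 = 18.
Iteration 4: no further components; recursion stops.
SUM(need) = 1 + 4 + 2 + 6 + 10 + 18 = 41.

41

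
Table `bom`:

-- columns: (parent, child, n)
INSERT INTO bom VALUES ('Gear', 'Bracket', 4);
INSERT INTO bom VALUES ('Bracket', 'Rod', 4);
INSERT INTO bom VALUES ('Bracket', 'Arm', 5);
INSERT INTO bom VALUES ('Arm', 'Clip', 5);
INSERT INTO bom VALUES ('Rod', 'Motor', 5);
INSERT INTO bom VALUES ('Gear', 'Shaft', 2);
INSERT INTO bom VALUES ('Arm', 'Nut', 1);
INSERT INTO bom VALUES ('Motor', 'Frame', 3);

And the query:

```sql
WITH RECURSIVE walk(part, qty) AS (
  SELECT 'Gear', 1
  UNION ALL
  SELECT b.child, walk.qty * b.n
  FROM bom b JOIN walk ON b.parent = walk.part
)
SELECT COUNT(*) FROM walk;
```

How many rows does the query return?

Base: (Gear, qty=1).
Iteration 1: components of {Gear} -> Bracket = 1*4 = 4, Shaft = 1*2 = 2.
Iteration 2: components of {Bracket,Shaft} -> Arm = 4*5 = 20, Rod = 4*4 = 16.
Iteration 3: components of {Arm,Rod} -> Clip = 20*5 = 100, Motor = 16*5 = 80, Nut = 20*1 = 20.
Iteration 4: components of {Clip,Motor,Nut} -> Frame = 80*3 = 240.
Iteration 5: no further components; recursion stops.
Total rows emitted: 9.

9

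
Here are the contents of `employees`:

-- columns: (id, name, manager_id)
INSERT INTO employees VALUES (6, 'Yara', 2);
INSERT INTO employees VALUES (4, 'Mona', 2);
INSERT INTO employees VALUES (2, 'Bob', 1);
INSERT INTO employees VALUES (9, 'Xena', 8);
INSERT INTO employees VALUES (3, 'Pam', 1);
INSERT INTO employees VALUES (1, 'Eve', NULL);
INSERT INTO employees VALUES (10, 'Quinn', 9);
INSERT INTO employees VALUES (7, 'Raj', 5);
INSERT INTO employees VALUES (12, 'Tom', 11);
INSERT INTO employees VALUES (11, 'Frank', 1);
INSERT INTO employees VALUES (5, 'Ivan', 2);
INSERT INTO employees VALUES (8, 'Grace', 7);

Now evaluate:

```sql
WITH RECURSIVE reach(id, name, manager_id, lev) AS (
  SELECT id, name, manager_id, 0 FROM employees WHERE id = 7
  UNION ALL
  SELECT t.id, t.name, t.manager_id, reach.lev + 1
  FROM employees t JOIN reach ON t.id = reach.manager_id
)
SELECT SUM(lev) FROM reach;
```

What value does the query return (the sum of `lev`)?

Base: id=7 (Raj), manager_id=5, lev 0.
Iteration 1: join on id=5 -> Ivan (id 5, manager_id=2, lev 1).
Iteration 2: join on id=2 -> Bob (id 2, manager_id=1, lev 2).
Iteration 3: join on id=1 -> Eve (id 1, manager_id=NULL, lev 3).
Iteration 4: manager_id is NULL; no match; recursion stops.
SUM(lev) = 0 + 1 + 2 + 3 = 6.

6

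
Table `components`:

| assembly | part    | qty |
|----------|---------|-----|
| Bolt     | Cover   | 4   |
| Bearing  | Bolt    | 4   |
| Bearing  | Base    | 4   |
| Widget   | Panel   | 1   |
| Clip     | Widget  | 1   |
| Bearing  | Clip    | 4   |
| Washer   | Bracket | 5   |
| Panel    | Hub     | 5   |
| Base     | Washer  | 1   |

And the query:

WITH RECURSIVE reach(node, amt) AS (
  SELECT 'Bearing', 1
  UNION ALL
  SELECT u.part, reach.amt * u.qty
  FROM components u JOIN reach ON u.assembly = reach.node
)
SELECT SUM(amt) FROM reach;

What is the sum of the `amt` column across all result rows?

Base: (Bearing, amt=1).
Iteration 1: components of {Bearing} -> Base = 1*4 = 4, Bolt = 1*4 = 4, Clip = 1*4 = 4.
Iteration 2: components of {Base,Bolt,Clip} -> Cover = 4*4 = 16, Washer = 4*1 = 4, Widget = 4*1 = 4.
Iteration 3: components of {Cover,Washer,Widget} -> Bracket = 4*5 = 20, Panel = 4*1 = 4.
Iteration 4: components of {Bracket,Panel} -> Hub = 4*5 = 20.
Iteration 5: no further components; recursion stops.
SUM(amt) = 1 + 4 + 4 + 4 + 4 + 4 + 16 + 20 + 4 + 20 = 81.

81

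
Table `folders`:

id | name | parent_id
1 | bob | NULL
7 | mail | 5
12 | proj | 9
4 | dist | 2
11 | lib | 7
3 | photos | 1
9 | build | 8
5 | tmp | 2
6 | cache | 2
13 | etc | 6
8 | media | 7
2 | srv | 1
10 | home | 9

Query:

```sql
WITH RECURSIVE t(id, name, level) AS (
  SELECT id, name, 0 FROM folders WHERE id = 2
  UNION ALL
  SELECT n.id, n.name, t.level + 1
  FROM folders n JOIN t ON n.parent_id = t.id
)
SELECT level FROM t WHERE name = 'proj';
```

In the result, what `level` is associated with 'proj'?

Base: id=2 (srv) at level 0.
Iteration 1: rows with parent_id in {2} -> dist (id 4, level 1), tmp (id 5, level 1), cache (id 6, level 1).
Iteration 2: rows with parent_id in {4,5,6} -> mail (id 7, level 2), etc (id 13, level 2).
Iteration 3: rows with parent_id in {7,13} -> media (id 8, level 3), lib (id 11, level 3).
Iteration 4: rows with parent_id in {8,11} -> build (id 9, level 4).
Iteration 5: rows with parent_id in {9} -> home (id 10, level 5), proj (id 12, level 5).
Iteration 6: no rows with parent_id in {10,12}; recursion stops.

5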